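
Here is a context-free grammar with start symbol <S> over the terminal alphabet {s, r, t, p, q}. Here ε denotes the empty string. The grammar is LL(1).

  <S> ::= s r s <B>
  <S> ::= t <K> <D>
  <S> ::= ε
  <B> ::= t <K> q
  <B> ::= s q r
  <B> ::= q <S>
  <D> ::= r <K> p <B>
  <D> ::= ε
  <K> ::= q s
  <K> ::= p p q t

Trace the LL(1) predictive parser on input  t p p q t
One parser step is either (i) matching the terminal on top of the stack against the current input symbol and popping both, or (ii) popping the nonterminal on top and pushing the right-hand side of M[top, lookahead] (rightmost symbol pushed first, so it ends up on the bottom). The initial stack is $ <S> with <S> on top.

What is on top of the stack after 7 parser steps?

<D>

step 1: stack=$ <S>  input=t p p q t $  — expand <S> ::= t <K> <D>
step 2: stack=$ <D> <K> t  input=t p p q t $  — match t
step 3: stack=$ <D> <K>  input=p p q t $  — expand <K> ::= p p q t
step 4: stack=$ <D> t q p p  input=p p q t $  — match p
step 5: stack=$ <D> t q p  input=p q t $  — match p
step 6: stack=$ <D> t q  input=q t $  — match q
step 7: stack=$ <D> t  input=t $  — match t
Stack after step 7: $ <D> (top = <D>).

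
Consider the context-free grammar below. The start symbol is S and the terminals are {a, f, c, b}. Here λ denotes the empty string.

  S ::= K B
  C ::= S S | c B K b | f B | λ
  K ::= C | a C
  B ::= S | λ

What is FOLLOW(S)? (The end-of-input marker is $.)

{$, a, b, c, f}

FIRST(S): from S::=K B we get {λ, a, c, f}. So FIRST(S) = {λ, a, c, f}.
FIRST(C): from C::=S S we get {λ, a, c, f}; from C::=c B K b we get {c}; from C::=f B we get {f}; from C::=λ we get {λ}. So FIRST(C) = {λ, a, c, f}.
FIRST(B): from B::=S we get {λ, a, c, f}; from B::=λ we get {λ}. So FIRST(B) = {λ, a, c, f}.
FIRST(K): from K::=C we get {λ, a, c, f}; from K::=a C we get {a}. So FIRST(K) = {λ, a, c, f}.
FOLLOW(S) includes $ since S is the start symbol.
FOLLOW(S): in C::=S S (occurrence 1), S is followed by S with FIRST {λ, a, c, f}; in C::=S S (occurrence 1), the suffix after S is nullable, so FOLLOW(S) ⊇ FOLLOW(C) = {$, a, b, c, f}; in C::=S S (occurrence 2), the suffix after S is empty, so FOLLOW(S) ⊇ FOLLOW(C) = {$, a, b, c, f}; in B::=S, the suffix after S is empty, so FOLLOW(S) ⊇ FOLLOW(B) = {$, a, b, c, f}. Thus FOLLOW(S) = {$, a, b, c, f}.
FOLLOW(K): in S::=K B, K is followed by B with FIRST {λ, a, c, f}; in S::=K B, the suffix after K is nullable, so FOLLOW(K) ⊇ FOLLOW(S) = {$, a, b, c, f}; in C::=c B K b, K is followed by b with FIRST {b}. Thus FOLLOW(K) = {$, a, b, c, f}.
FOLLOW(C): in K::=C, the suffix after C is empty, so FOLLOW(C) ⊇ FOLLOW(K) = {$, a, b, c, f}; in K::=a C, the suffix after C is empty, so FOLLOW(C) ⊇ FOLLOW(K) = {$, a, b, c, f}. Thus FOLLOW(C) = {$, a, b, c, f}.
FOLLOW(B): in S::=K B, the suffix after B is empty, so FOLLOW(B) ⊇ FOLLOW(S) = {$, a, b, c, f}; in C::=c B K b, B is followed by K b with FIRST {a, b, c, f}; in C::=f B, the suffix after B is empty, so FOLLOW(B) ⊇ FOLLOW(C) = {$, a, b, c, f}. Thus FOLLOW(B) = {$, a, b, c, f}.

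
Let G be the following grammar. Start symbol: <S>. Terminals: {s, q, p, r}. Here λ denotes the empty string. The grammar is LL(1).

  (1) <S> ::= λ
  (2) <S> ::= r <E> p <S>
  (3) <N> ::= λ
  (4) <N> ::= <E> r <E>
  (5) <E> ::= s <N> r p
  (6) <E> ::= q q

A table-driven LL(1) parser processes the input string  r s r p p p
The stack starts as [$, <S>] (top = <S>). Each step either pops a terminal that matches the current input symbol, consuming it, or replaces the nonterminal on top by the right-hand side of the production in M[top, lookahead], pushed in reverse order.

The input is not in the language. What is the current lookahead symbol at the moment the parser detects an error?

step 1: stack=$ <S>  input=r s r p p p $  — expand <S> ::= r <E> p <S>
step 2: stack=$ <S> p <E> r  input=r s r p p p $  — match r
step 3: stack=$ <S> p <E>  input=s r p p p $  — expand <E> ::= s <N> r p
step 4: stack=$ <S> p p r <N> s  input=s r p p p $  — match s
step 5: stack=$ <S> p p r <N>  input=r p p p $  — expand <N> ::= λ
step 6: stack=$ <S> p p r  input=r p p p $  — match r
step 7: stack=$ <S> p p  input=p p p $  — match p
step 8: stack=$ <S> p  input=p p $  — match p
step 9: stack=$ <S>  input=p $  — error: M[<S>, p] is empty

p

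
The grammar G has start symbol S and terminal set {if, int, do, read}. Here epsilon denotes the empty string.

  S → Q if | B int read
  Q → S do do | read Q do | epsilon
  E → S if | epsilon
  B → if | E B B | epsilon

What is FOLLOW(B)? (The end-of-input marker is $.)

{if, int, read}

FIRST(S) = {if, int, read}  (via Q if, B int read)
FIRST(Q) = {epsilon, if, int, read}  (via S do do)
FIRST(E) = {epsilon, if, int, read}  (via S if)
FIRST(B) = {epsilon, if, int, read}  (via E B B)
FOLLOW(S) includes $ since S is the start symbol.
FOLLOW(S): in Q→S do do, S is followed by do do with FIRST {do}; in E→S if, S is followed by if with FIRST {if}. Thus FOLLOW(S) = {$, do, if}.
FOLLOW(Q): in S→Q if, Q is followed by if with FIRST {if}; in Q→read Q do, Q is followed by do with FIRST {do}. Thus FOLLOW(Q) = {do, if}.
FOLLOW(B): in S→B int read, B is followed by int read with FIRST {int}; in B→E B B (occurrence 1), B is followed by B with FIRST {epsilon, if, int, read}; in B→E B B (occurrence 1), the suffix after B is nullable (adds nothing new); in B→E B B (occurrence 2), the suffix after B is empty (adds nothing new). Thus FOLLOW(B) = {if, int, read}.
FOLLOW(E): in B→E B B, E is followed by B B with FIRST {epsilon, if, int, read}; in B→E B B, the suffix after E is nullable, so FOLLOW(E) ⊇ FOLLOW(B) = {if, int, read}. Thus FOLLOW(E) = {if, int, read}.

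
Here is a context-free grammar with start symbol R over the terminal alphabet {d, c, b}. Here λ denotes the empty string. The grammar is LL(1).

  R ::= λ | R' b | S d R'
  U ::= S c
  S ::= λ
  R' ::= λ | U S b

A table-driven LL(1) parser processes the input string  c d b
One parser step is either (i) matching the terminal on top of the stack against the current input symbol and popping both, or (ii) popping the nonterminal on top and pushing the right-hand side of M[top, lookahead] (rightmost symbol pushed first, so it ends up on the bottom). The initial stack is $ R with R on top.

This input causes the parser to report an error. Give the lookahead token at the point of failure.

     Stack        Input    Action
  1  $ R          c d b $  expand R ::= R' b
  2  $ b R'       c d b $  expand R' ::= U S b
  3  $ b b S U    c d b $  expand U ::= S c
  4  $ b b S c S  c d b $  expand S ::= λ
  5  $ b b S c    c d b $  match c
  6  $ b b S      d b $    expand S ::= λ
  7  $ b b        d b $    error: top is terminal b but lookahead is d

d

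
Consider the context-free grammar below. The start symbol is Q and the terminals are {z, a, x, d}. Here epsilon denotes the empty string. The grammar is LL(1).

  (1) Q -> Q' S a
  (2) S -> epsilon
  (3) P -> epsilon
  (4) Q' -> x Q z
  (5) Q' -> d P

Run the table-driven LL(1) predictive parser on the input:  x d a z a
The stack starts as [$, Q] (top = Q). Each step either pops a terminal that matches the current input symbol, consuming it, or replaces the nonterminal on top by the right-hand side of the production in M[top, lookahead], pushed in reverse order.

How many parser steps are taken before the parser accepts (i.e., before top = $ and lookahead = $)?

      Stack            Input        Action
   1  $ Q              x d a z a $  expand Q -> Q' S a
   2  $ a S Q'         x d a z a $  expand Q' -> x Q z
   3  $ a S z Q x      x d a z a $  match x
   4  $ a S z Q        d a z a $    expand Q -> Q' S a
   5  $ a S z a S Q'   d a z a $    expand Q' -> d P
   6  $ a S z a S P d  d a z a $    match d
   7  $ a S z a S P    a z a $      expand P -> epsilon
   8  $ a S z a S      a z a $      expand S -> epsilon
   9  $ a S z a        a z a $      match a
  10  $ a S z          z a $        match z
  11  $ a S            a $          expand S -> epsilon
  12  $ a              a $          match a
Accept reached after 12 steps.

12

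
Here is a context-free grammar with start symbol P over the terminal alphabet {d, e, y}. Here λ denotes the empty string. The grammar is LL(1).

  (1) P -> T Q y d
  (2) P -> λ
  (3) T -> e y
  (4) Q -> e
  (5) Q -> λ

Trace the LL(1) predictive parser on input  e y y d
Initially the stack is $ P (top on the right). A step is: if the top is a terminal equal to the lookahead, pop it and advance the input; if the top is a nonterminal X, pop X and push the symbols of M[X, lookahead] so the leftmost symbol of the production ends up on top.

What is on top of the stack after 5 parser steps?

y

     Stack        Input      Action
  1  $ P          e y y d $  expand P -> T Q y d
  2  $ d y Q T    e y y d $  expand T -> e y
  3  $ d y Q y e  e y y d $  match e
  4  $ d y Q y    y y d $    match y
  5  $ d y Q      y d $      expand Q -> λ
Stack after step 5: $ d y (top = y).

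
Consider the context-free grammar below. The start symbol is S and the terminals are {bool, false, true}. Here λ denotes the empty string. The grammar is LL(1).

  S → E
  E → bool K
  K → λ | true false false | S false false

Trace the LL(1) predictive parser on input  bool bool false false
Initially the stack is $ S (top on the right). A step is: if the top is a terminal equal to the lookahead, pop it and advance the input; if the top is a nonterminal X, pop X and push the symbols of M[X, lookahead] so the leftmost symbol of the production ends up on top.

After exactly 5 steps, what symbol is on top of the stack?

E

step 1: stack=$ S  input=bool bool false false $  — expand S → E
step 2: stack=$ E  input=bool bool false false $  — expand E → bool K
step 3: stack=$ K bool  input=bool bool false false $  — match bool
step 4: stack=$ K  input=bool false false $  — expand K → S false false
step 5: stack=$ false false S  input=bool false false $  — expand S → E
Stack after step 5: $ false false E (top = E).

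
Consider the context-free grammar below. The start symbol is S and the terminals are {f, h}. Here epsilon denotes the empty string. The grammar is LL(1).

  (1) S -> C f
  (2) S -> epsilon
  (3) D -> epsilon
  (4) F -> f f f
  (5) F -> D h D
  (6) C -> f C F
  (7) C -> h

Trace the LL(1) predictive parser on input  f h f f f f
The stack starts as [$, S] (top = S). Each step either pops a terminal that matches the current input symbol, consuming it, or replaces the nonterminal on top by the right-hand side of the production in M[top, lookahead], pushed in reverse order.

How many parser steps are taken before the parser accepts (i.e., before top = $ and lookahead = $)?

10

step 1: stack=$ S  input=f h f f f f $  — expand S -> C f
step 2: stack=$ f C  input=f h f f f f $  — expand C -> f C F
step 3: stack=$ f F C f  input=f h f f f f $  — match f
step 4: stack=$ f F C  input=h f f f f $  — expand C -> h
step 5: stack=$ f F h  input=h f f f f $  — match h
step 6: stack=$ f F  input=f f f f $  — expand F -> f f f
step 7: stack=$ f f f f  input=f f f f $  — match f
step 8: stack=$ f f f  input=f f f $  — match f
step 9: stack=$ f f  input=f f $  — match f
step 10: stack=$ f  input=f $  — match f
Accept reached after 10 steps.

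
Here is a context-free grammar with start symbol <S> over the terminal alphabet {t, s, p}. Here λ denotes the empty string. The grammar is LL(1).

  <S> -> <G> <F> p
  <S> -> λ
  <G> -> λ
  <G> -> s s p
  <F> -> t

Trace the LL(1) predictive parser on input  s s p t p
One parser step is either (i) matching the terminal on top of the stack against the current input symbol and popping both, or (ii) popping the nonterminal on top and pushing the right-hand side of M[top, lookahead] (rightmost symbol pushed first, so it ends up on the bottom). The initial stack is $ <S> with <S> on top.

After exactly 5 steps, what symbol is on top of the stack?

     Stack          Input        Action
  1  $ <S>          s s p t p $  expand <S> -> <G> <F> p
  2  $ p <F> <G>    s s p t p $  expand <G> -> s s p
  3  $ p <F> p s s  s s p t p $  match s
  4  $ p <F> p s    s p t p $    match s
  5  $ p <F> p      p t p $      match p
Stack after step 5: $ p <F> (top = <F>).

<F>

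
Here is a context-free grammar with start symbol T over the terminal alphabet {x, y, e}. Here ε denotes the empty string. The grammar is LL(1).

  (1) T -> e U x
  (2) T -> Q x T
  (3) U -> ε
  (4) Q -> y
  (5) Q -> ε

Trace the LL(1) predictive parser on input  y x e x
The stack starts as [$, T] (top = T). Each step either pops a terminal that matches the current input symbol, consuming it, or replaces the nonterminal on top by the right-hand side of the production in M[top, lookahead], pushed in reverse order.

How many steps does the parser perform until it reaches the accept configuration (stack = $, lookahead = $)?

8

step 1: stack=$ T  input=y x e x $  — expand T -> Q x T
step 2: stack=$ T x Q  input=y x e x $  — expand Q -> y
step 3: stack=$ T x y  input=y x e x $  — match y
step 4: stack=$ T x  input=x e x $  — match x
step 5: stack=$ T  input=e x $  — expand T -> e U x
step 6: stack=$ x U e  input=e x $  — match e
step 7: stack=$ x U  input=x $  — expand U -> ε
step 8: stack=$ x  input=x $  — match x
Accept reached after 8 steps.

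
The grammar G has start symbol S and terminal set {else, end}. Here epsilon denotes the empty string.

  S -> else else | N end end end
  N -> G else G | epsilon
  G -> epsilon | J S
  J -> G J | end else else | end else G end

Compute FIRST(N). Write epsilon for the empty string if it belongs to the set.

FIRST(S) = {else, end}  (via N end end end)
FIRST(N) = {epsilon, else, end}  (via G else G)
FIRST(G) = {epsilon, end}  (via J S)
FIRST(J) = {end}  (via G J)

{epsilon, else, end}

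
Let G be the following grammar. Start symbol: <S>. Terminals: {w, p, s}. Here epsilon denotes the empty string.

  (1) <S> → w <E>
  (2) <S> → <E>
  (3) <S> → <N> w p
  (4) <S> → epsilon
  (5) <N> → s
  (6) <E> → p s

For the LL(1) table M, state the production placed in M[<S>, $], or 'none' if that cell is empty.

FIRST(<N>): from <N>→s we get {s}. So FIRST(<N>) = {s}.
FIRST(<E>): from <E>→p s we get {p}. So FIRST(<E>) = {p}.
FIRST(<S>): from <S>→w <E> we get {w}; from <S>→<E> we get {p}; from <S>→<N> w p we get {s}; from <S>→epsilon we get {epsilon}. So FIRST(<S>) = {epsilon, p, s, w}.
FOLLOW(<S>) includes $ since <S> is the start symbol.
FOLLOW(<S>): <S> appears on no right-hand side. Thus FOLLOW(<S>) = {$}.
For <S> → w <E>: FIRST(w <E>) = {w}, so it goes in M[<S>, t] for t ∈ {w}.
For <S> → <E>: FIRST(<E>) = {p}, so it goes in M[<S>, t] for t ∈ {p}.
For <S> → <N> w p: FIRST(<N> w p) = {s}, so it goes in M[<S>, t] for t ∈ {s}.
For <S> → epsilon: FIRST(epsilon) = {epsilon}, so it goes in M[<S>, t] for t ∈ {}; since epsilon ∈ FIRST, also for every t ∈ FOLLOW(<S>) = {$}.

<S> → epsilon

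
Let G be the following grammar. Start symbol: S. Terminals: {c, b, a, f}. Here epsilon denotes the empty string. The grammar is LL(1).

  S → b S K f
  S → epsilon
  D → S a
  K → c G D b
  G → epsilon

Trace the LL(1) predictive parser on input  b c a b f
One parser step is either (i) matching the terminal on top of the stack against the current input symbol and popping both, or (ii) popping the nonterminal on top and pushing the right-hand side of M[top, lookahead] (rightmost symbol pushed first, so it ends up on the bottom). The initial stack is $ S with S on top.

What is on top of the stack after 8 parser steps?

step 1: stack=$ S  input=b c a b f $  — expand S → b S K f
step 2: stack=$ f K S b  input=b c a b f $  — match b
step 3: stack=$ f K S  input=c a b f $  — expand S → epsilon
step 4: stack=$ f K  input=c a b f $  — expand K → c G D b
step 5: stack=$ f b D G c  input=c a b f $  — match c
step 6: stack=$ f b D G  input=a b f $  — expand G → epsilon
step 7: stack=$ f b D  input=a b f $  — expand D → S a
step 8: stack=$ f b a S  input=a b f $  — expand S → epsilon
Stack after step 8: $ f b a (top = a).

a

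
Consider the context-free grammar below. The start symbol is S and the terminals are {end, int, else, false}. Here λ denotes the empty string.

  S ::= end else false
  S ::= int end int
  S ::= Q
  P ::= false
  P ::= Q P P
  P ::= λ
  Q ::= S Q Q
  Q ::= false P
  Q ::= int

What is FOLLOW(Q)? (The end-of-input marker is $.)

FIRST(S) = {end, false, int}  (via Q)
FIRST(Q) = {end, false, int}  (via S Q Q)
FIRST(P) = {λ, end, false, int}  (via Q P P)
FOLLOW(S) includes $ since S is the start symbol.
FOLLOW(S): in Q::=S Q Q, S is followed by Q Q with FIRST {end, false, int}. Thus FOLLOW(S) = {$, end, false, int}.
FOLLOW(P): in P::=Q P P (occurrence 1), P is followed by P with FIRST {λ, end, false, int}; in P::=Q P P (occurrence 1), the suffix after P is nullable (adds nothing new); in P::=Q P P (occurrence 2), the suffix after P is empty (adds nothing new); in Q::=false P, the suffix after P is empty, so FOLLOW(P) ⊇ FOLLOW(Q) = {$, end, false, int}. Thus FOLLOW(P) = {$, end, false, int}.
FOLLOW(Q): in S::=Q, the suffix after Q is empty, so FOLLOW(Q) ⊇ FOLLOW(S) = {$, end, false, int}; in P::=Q P P, Q is followed by P P with FIRST {λ, end, false, int}; in P::=Q P P, the suffix after Q is nullable, so FOLLOW(Q) ⊇ FOLLOW(P) = {$, end, false, int}; in Q::=S Q Q (occurrence 1), Q is followed by Q with FIRST {end, false, int}; in Q::=S Q Q (occurrence 2), the suffix after Q is empty (adds nothing new). Thus FOLLOW(Q) = {$, end, false, int}.

{$, end, false, int}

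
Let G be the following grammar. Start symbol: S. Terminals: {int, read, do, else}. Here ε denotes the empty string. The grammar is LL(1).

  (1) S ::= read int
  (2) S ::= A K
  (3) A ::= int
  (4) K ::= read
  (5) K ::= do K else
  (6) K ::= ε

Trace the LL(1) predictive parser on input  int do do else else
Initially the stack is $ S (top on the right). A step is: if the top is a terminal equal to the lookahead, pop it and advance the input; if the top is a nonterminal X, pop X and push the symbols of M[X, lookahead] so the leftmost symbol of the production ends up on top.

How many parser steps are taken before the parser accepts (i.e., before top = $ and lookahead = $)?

step 1: stack=$ S  input=int do do else else $  — expand S ::= A K
step 2: stack=$ K A  input=int do do else else $  — expand A ::= int
step 3: stack=$ K int  input=int do do else else $  — match int
step 4: stack=$ K  input=do do else else $  — expand K ::= do K else
step 5: stack=$ else K do  input=do do else else $  — match do
step 6: stack=$ else K  input=do else else $  — expand K ::= do K else
step 7: stack=$ else else K do  input=do else else $  — match do
step 8: stack=$ else else K  input=else else $  — expand K ::= ε
step 9: stack=$ else else  input=else else $  — match else
step 10: stack=$ else  input=else $  — match else
Accept reached after 10 steps.

10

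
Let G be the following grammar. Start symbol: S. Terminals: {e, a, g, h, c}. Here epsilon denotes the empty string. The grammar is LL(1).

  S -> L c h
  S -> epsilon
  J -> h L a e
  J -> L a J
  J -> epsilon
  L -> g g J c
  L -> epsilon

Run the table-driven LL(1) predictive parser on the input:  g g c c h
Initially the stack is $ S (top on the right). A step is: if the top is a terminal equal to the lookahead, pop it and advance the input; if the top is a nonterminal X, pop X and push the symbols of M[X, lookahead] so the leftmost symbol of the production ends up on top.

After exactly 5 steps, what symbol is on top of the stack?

c

     Stack          Input        Action
  1  $ S            g g c c h $  expand S -> L c h
  2  $ h c L        g g c c h $  expand L -> g g J c
  3  $ h c c J g g  g g c c h $  match g
  4  $ h c c J g    g c c h $    match g
  5  $ h c c J      c c h $      expand J -> epsilon
Stack after step 5: $ h c c (top = c).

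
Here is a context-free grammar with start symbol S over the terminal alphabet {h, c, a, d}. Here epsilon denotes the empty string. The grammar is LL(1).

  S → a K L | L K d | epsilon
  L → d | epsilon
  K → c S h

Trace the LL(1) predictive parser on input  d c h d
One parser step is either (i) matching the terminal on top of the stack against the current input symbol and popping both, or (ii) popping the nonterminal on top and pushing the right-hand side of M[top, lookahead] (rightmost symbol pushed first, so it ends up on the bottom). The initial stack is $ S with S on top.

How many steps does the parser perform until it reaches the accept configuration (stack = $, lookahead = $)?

     Stack      Input      Action
  1  $ S        d c h d $  expand S → L K d
  2  $ d K L    d c h d $  expand L → d
  3  $ d K d    d c h d $  match d
  4  $ d K      c h d $    expand K → c S h
  5  $ d h S c  c h d $    match c
  6  $ d h S    h d $      expand S → epsilon
  7  $ d h      h d $      match h
  8  $ d        d $        match d
Accept reached after 8 steps.

8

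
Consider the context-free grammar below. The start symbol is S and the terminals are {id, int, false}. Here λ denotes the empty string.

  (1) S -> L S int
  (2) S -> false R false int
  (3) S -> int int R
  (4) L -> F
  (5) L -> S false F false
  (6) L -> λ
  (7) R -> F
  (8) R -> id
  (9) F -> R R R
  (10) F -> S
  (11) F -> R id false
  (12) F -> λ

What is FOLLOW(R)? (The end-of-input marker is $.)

FIRST(S) = {false, id, int}  (via L S int)
FIRST(L) = {λ, false, id, int}  (via F, S false F false)
FIRST(R) = {λ, false, id, int}  (via F)
FIRST(F) = {λ, false, id, int}  (via R R R, S, R id false)
FOLLOW(S) includes $ since S is the start symbol.
FOLLOW(L): in S->L S int, L is followed by S int with FIRST {false, id, int}. Thus FOLLOW(L) = {false, id, int}.
FOLLOW(S): in S->L S int, S is followed by int with FIRST {int}; in L->S false F false, S is followed by false F false with FIRST {false}; in F->S, the suffix after S is empty, so FOLLOW(S) ⊇ FOLLOW(F) = {$, false, id, int}. Thus FOLLOW(S) = {$, false, id, int}.
FOLLOW(R): in S->false R false int, R is followed by false int with FIRST {false}; in S->int int R, the suffix after R is empty, so FOLLOW(R) ⊇ FOLLOW(S) = {$, false, id, int}; in F->R R R (occurrence 1), R is followed by R R with FIRST {λ, false, id, int}; in F->R R R (occurrence 1), the suffix after R is nullable, so FOLLOW(R) ⊇ FOLLOW(F) = {$, false, id, int}; in F->R R R (occurrence 2), R is followed by R with FIRST {λ, false, id, int}; in F->R R R (occurrence 2), the suffix after R is nullable, so FOLLOW(R) ⊇ FOLLOW(F) = {$, false, id, int}; in F->R R R (occurrence 3), the suffix after R is empty, so FOLLOW(R) ⊇ FOLLOW(F) = {$, false, id, int}; in F->R id false, R is followed by id false with FIRST {id}. Thus FOLLOW(R) = {$, false, id, int}.
FOLLOW(F): in L->F, the suffix after F is empty, so FOLLOW(F) ⊇ FOLLOW(L) = {false, id, int}; in L->S false F false, F is followed by false with FIRST {false}; in R->F, the suffix after F is empty, so FOLLOW(F) ⊇ FOLLOW(R) = {$, false, id, int}. Thus FOLLOW(F) = {$, false, id, int}.

{$, false, id, int}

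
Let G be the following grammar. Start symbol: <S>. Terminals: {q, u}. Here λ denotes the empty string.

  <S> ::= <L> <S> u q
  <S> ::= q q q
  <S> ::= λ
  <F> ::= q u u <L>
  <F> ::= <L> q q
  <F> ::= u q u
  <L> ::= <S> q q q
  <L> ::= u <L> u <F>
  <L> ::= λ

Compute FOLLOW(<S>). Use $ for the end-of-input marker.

{$, q, u}

FIRST(<S>): from <S>::=<L> <S> u q we get {q, u}; from <S>::=q q q we get {q}; from <S>::=λ we get {λ}. So FIRST(<S>) = {λ, q, u}.
FIRST(<L>): from <L>::=<S> q q q we get {q, u}; from <L>::=u <L> u <F> we get {u}; from <L>::=λ we get {λ}. So FIRST(<L>) = {λ, q, u}.
FIRST(<F>): from <F>::=q u u <L> we get {q}; from <F>::=<L> q q we get {q, u}; from <F>::=u q u we get {u}. So FIRST(<F>) = {q, u}.
FOLLOW(<S>) includes $ since <S> is the start symbol.
FOLLOW(<S>): in <S>::=<L> <S> u q, <S> is followed by u q with FIRST {u}; in <L>::=<S> q q q, <S> is followed by q q q with FIRST {q}. Thus FOLLOW(<S>) = {$, q, u}.
FOLLOW(<F>): in <L>::=u <L> u <F>, the suffix after <F> is empty, so FOLLOW(<F>) ⊇ FOLLOW(<L>) = {q, u}. Thus FOLLOW(<F>) = {q, u}.
FOLLOW(<L>): in <S>::=<L> <S> u q, <L> is followed by <S> u q with FIRST {q, u}; in <F>::=q u u <L>, the suffix after <L> is empty, so FOLLOW(<L>) ⊇ FOLLOW(<F>) = {q, u}; in <F>::=<L> q q, <L> is followed by q q with FIRST {q}; in <L>::=u <L> u <F>, <L> is followed by u <F> with FIRST {u}. Thus FOLLOW(<L>) = {q, u}.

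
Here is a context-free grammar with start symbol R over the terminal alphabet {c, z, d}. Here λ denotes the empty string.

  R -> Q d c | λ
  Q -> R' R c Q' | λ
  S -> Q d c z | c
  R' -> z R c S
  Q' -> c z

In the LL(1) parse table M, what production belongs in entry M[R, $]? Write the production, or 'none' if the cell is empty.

FIRST(R') = {z}
FIRST(Q') = {c}
FIRST(Q) = {λ, z}  (via R' R c Q')
FIRST(R) = {λ, d, z}  (via Q d c)
FIRST(S) = {c, d, z}  (via Q d c z)
FOLLOW(R) includes $ since R is the start symbol.
FOLLOW(R): in Q->R' R c Q', R is followed by c Q' with FIRST {c}; in R'->z R c S, R is followed by c S with FIRST {c}. Thus FOLLOW(R) = {$, c}.
For R -> Q d c: FIRST(Q d c) = {d, z}, so it goes in M[R, t] for t ∈ {d, z}.
For R -> λ: FIRST(λ) = {λ}, so it goes in M[R, t] for t ∈ {}; since λ ∈ FIRST, also for every t ∈ FOLLOW(R) = {$, c}.

R -> λ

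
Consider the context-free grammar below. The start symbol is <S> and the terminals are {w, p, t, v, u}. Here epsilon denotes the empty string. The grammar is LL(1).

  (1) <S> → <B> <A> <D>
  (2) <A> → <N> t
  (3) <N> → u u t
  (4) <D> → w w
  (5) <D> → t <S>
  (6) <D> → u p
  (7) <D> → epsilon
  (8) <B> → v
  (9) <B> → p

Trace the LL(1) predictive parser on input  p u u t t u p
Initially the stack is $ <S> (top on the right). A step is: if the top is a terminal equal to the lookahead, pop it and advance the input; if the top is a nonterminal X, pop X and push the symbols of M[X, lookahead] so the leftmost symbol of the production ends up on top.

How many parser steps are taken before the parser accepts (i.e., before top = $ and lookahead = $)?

12

      Stack          Input            Action
   1  $ <S>          p u u t t u p $  expand <S> → <B> <A> <D>
   2  $ <D> <A> <B>  p u u t t u p $  expand <B> → p
   3  $ <D> <A> p    p u u t t u p $  match p
   4  $ <D> <A>      u u t t u p $    expand <A> → <N> t
   5  $ <D> t <N>    u u t t u p $    expand <N> → u u t
   6  $ <D> t t u u  u u t t u p $    match u
   7  $ <D> t t u    u t t u p $      match u
   8  $ <D> t t      t t u p $        match t
   9  $ <D> t        t u p $          match t
  10  $ <D>          u p $            expand <D> → u p
  11  $ p u          u p $            match u
  12  $ p            p $              match p
Accept reached after 12 steps.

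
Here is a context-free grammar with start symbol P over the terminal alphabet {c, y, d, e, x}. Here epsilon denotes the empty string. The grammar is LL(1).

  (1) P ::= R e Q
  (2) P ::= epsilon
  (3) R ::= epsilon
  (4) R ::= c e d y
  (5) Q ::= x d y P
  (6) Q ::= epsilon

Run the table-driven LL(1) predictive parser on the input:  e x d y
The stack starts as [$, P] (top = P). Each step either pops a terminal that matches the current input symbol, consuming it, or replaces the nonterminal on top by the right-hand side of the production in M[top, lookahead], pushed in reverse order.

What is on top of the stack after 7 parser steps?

P

step 1: stack=$ P  input=e x d y $  — expand P ::= R e Q
step 2: stack=$ Q e R  input=e x d y $  — expand R ::= epsilon
step 3: stack=$ Q e  input=e x d y $  — match e
step 4: stack=$ Q  input=x d y $  — expand Q ::= x d y P
step 5: stack=$ P y d x  input=x d y $  — match x
step 6: stack=$ P y d  input=d y $  — match d
step 7: stack=$ P y  input=y $  — match y
Stack after step 7: $ P (top = P).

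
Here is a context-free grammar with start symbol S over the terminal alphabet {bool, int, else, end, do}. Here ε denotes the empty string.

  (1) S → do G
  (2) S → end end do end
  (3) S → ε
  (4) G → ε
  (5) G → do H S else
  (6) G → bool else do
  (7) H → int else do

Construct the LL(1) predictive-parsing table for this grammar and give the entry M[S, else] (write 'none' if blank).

FIRST(S) = {ε, do, end}
FIRST(G) = {ε, bool, do}
FIRST(H) = {int}
FOLLOW(S) includes $ since S is the start symbol.
FOLLOW(S): in G→do H S else, S is followed by else with FIRST {else}. Thus FOLLOW(S) = {$, else}.
For S → do G: FIRST(do G) = {do}, so it goes in M[S, t] for t ∈ {do}.
For S → end end do end: FIRST(end end do end) = {end}, so it goes in M[S, t] for t ∈ {end}.
For S → ε: FIRST(ε) = {ε}, so it goes in M[S, t] for t ∈ {}; since ε ∈ FIRST, also for every t ∈ FOLLOW(S) = {$, else}.

S → ε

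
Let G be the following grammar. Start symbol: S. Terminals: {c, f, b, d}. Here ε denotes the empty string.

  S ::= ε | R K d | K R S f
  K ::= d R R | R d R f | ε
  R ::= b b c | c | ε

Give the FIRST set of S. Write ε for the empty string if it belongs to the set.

{ε, b, c, d, f}

FIRST(R): from R::=b b c we get {b}; from R::=c we get {c}; from R::=ε we get {ε}. So FIRST(R) = {ε, b, c}.
FIRST(K): from K::=d R R we get {d}; from K::=R d R f we get {b, c, d}; from K::=ε we get {ε}. So FIRST(K) = {ε, b, c, d}.
FIRST(S): from S::=ε we get {ε}; from S::=R K d we get {b, c, d}; from S::=K R S f we get {b, c, d, f}. So FIRST(S) = {ε, b, c, d, f}.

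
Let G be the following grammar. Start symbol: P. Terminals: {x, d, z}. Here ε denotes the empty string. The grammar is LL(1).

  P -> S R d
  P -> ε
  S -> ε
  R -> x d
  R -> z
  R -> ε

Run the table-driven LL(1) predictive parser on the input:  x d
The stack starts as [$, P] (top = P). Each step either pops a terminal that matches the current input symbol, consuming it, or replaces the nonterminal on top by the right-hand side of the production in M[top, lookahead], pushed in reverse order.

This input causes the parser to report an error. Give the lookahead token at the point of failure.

     Stack    Input  Action
  1  $ P      x d $  expand P -> S R d
  2  $ d R S  x d $  expand S -> ε
  3  $ d R    x d $  expand R -> x d
  4  $ d d x  x d $  match x
  5  $ d d    d $    match d
  6  $ d      $      error: top is terminal d but lookahead is $

$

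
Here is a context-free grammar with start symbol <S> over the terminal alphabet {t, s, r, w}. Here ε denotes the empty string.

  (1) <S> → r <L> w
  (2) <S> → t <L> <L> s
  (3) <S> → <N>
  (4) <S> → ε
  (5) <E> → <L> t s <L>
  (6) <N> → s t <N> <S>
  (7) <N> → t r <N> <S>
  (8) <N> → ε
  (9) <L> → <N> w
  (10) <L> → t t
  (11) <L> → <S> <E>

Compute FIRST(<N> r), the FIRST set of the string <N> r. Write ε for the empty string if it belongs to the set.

FIRST(<N>): from <N>→s t <N> <S> we get {s}; from <N>→t r <N> <S> we get {t}; from <N>→ε we get {ε}. So FIRST(<N>) = {ε, s, t}.
FIRST(<S>): from <S>→r <L> w we get {r}; from <S>→t <L> <L> s we get {t}; from <S>→<N> we get {ε, s, t}; from <S>→ε we get {ε}. So FIRST(<S>) = {ε, r, s, t}.
FIRST(<E>): from <E>→<L> t s <L> we get {r, s, t, w}. So FIRST(<E>) = {r, s, t, w}.
FIRST(<L>): from <L>→<N> w we get {s, t, w}; from <L>→t t we get {t}; from <L>→<S> <E> we get {r, s, t, w}. So FIRST(<L>) = {r, s, t, w}.
FIRST(<N> r): take FIRST of each symbol in turn, carrying on past any symbol whose FIRST contains ε; result {r, s, t}.

{r, s, t}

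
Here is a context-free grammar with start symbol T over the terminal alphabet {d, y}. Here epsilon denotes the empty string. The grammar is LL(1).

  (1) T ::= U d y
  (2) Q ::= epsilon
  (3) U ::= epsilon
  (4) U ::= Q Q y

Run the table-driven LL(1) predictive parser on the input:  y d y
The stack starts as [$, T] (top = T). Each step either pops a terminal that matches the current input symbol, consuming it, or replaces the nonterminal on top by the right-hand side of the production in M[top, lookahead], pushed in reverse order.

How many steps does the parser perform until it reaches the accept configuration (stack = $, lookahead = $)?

     Stack        Input    Action
  1  $ T          y d y $  expand T ::= U d y
  2  $ y d U      y d y $  expand U ::= Q Q y
  3  $ y d y Q Q  y d y $  expand Q ::= epsilon
  4  $ y d y Q    y d y $  expand Q ::= epsilon
  5  $ y d y      y d y $  match y
  6  $ y d        d y $    match d
  7  $ y          y $      match y
Accept reached after 7 steps.

7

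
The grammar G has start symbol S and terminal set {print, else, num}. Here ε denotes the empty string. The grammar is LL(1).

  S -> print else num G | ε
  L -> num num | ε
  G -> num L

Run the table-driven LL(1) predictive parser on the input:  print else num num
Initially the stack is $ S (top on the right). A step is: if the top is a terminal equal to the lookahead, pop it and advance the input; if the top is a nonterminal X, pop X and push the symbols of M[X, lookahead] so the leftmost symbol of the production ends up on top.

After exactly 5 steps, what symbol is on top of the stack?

step 1: stack=$ S  input=print else num num $  — expand S -> print else num G
step 2: stack=$ G num else print  input=print else num num $  — match print
step 3: stack=$ G num else  input=else num num $  — match else
step 4: stack=$ G num  input=num num $  — match num
step 5: stack=$ G  input=num $  — expand G -> num L
Stack after step 5: $ L num (top = num).

num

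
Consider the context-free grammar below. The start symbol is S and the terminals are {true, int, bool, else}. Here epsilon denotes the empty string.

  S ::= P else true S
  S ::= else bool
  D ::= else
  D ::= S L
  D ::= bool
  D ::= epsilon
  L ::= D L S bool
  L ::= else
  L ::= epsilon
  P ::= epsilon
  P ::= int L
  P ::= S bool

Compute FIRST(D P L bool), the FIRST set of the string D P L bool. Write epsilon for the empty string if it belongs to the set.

{bool, else, int}

FIRST(S): from S::=P else true S we get {else, int}; from S::=else bool we get {else}. So FIRST(S) = {else, int}.
FIRST(D): from D::=else we get {else}; from D::=S L we get {else, int}; from D::=bool we get {bool}; from D::=epsilon we get {epsilon}. So FIRST(D) = {epsilon, bool, else, int}.
FIRST(P): from P::=epsilon we get {epsilon}; from P::=int L we get {int}; from P::=S bool we get {else, int}. So FIRST(P) = {epsilon, else, int}.
FIRST(L): from L::=D L S bool we get {bool, else, int}; from L::=else we get {else}; from L::=epsilon we get {epsilon}. So FIRST(L) = {epsilon, bool, else, int}.
FIRST(D P L bool): take FIRST of each symbol in turn, carrying on past any symbol whose FIRST contains epsilon; result {bool, else, int}.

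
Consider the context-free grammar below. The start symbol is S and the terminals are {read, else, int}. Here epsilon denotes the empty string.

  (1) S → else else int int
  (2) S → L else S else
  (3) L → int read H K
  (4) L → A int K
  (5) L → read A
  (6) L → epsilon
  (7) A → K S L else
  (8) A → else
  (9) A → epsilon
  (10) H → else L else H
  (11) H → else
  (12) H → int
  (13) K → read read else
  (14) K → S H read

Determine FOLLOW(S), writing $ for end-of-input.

{$, else, int, read}

FIRST(H) = {else, int}
FIRST(S) = {else, int, read}  (via L else S else)
FIRST(K) = {else, int, read}  (via S H read)
FIRST(A) = {epsilon, else, int, read}  (via K S L else)
FIRST(L) = {epsilon, else, int, read}  (via A int K)
FOLLOW(S) includes $ since S is the start symbol.
FOLLOW(S): in S→L else S else, S is followed by else with FIRST {else}; in A→K S L else, S is followed by L else with FIRST {else, int, read}; in K→S H read, S is followed by H read with FIRST {else, int}. Thus FOLLOW(S) = {$, else, int, read}.
FOLLOW(L): in S→L else S else, L is followed by else S else with FIRST {else}; in A→K S L else, L is followed by else with FIRST {else}; in H→else L else H, L is followed by else H with FIRST {else}. Thus FOLLOW(L) = {else}.
FOLLOW(A): in L→A int K, A is followed by int K with FIRST {int}; in L→read A, the suffix after A is empty, so FOLLOW(A) ⊇ FOLLOW(L) = {else}. Thus FOLLOW(A) = {else, int}.
FOLLOW(H): in L→int read H K, H is followed by K with FIRST {else, int, read}; in H→else L else H, the suffix after H is empty (adds nothing new); in K→S H read, H is followed by read with FIRST {read}. Thus FOLLOW(H) = {else, int, read}.
FOLLOW(K): in L→int read H K, the suffix after K is empty, so FOLLOW(K) ⊇ FOLLOW(L) = {else}; in L→A int K, the suffix after K is empty, so FOLLOW(K) ⊇ FOLLOW(L) = {else}; in A→K S L else, K is followed by S L else with FIRST {else, int, read}. Thus FOLLOW(K) = {else, int, read}.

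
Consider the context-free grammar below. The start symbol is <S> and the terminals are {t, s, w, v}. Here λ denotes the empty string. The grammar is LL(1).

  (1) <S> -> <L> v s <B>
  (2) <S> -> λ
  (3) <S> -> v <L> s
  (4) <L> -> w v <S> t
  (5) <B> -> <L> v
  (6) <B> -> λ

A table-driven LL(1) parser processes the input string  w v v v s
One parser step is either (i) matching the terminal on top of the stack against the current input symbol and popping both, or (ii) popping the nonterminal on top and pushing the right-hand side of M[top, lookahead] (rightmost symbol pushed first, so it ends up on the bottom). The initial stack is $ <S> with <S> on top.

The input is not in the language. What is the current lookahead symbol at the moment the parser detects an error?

step 1: stack=$ <S>  input=w v v v s $  — expand <S> -> <L> v s <B>
step 2: stack=$ <B> s v <L>  input=w v v v s $  — expand <L> -> w v <S> t
step 3: stack=$ <B> s v t <S> v w  input=w v v v s $  — match w
step 4: stack=$ <B> s v t <S> v  input=v v v s $  — match v
step 5: stack=$ <B> s v t <S>  input=v v s $  — expand <S> -> v <L> s
step 6: stack=$ <B> s v t s <L> v  input=v v s $  — match v
step 7: stack=$ <B> s v t s <L>  input=v s $  — error: M[<L>, v] is empty

v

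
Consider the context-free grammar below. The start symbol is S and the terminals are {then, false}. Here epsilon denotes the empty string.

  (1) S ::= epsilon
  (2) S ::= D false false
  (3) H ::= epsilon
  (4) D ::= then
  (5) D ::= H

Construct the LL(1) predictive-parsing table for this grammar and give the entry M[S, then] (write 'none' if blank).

S ::= D false false

FIRST(H) = {epsilon}
FIRST(D) = {epsilon, then}  (via H)
FIRST(S) = {epsilon, false, then}  (via D false false)
FOLLOW(S) includes $ since S is the start symbol.
FOLLOW(S): S appears on no right-hand side. Thus FOLLOW(S) = {$}.
For S ::= epsilon: FIRST(epsilon) = {epsilon}, so it goes in M[S, t] for t ∈ {}; since epsilon ∈ FIRST, also for every t ∈ FOLLOW(S) = {$}.
For S ::= D false false: FIRST(D false false) = {false, then}, so it goes in M[S, t] for t ∈ {false, then}.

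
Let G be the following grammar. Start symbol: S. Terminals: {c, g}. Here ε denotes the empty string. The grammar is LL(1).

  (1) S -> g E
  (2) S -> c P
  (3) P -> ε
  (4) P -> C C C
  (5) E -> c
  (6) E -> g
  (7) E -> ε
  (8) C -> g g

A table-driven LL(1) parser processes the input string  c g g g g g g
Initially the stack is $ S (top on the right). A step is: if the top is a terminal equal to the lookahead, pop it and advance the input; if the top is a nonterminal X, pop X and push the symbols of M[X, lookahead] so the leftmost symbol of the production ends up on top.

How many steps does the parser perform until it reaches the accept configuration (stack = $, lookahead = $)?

step 1: stack=$ S  input=c g g g g g g $  — expand S -> c P
step 2: stack=$ P c  input=c g g g g g g $  — match c
step 3: stack=$ P  input=g g g g g g $  — expand P -> C C C
step 4: stack=$ C C C  input=g g g g g g $  — expand C -> g g
step 5: stack=$ C C g g  input=g g g g g g $  — match g
step 6: stack=$ C C g  input=g g g g g $  — match g
step 7: stack=$ C C  input=g g g g $  — expand C -> g g
step 8: stack=$ C g g  input=g g g g $  — match g
step 9: stack=$ C g  input=g g g $  — match g
step 10: stack=$ C  input=g g $  — expand C -> g g
step 11: stack=$ g g  input=g g $  — match g
step 12: stack=$ g  input=g $  — match g
Accept reached after 12 steps.

12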